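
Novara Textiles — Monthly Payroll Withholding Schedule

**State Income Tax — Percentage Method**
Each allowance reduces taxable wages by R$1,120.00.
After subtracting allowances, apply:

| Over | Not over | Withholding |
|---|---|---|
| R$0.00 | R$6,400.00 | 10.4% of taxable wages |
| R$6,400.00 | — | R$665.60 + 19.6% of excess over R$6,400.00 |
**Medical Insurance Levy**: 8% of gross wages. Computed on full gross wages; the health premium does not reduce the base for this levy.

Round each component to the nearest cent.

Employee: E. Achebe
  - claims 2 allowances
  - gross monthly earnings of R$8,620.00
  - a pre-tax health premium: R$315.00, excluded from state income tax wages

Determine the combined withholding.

State Income Tax: taxable = R$8,620.00 − R$315.00 − 2×R$1,120.00 = R$6,065.00
  10.4% × R$6,065.00 = R$630.76
Medical Insurance Levy: 8% × R$8,620.00 = R$689.60
Total: R$630.76 + R$689.60 = R$1,320.36

R$1,320.36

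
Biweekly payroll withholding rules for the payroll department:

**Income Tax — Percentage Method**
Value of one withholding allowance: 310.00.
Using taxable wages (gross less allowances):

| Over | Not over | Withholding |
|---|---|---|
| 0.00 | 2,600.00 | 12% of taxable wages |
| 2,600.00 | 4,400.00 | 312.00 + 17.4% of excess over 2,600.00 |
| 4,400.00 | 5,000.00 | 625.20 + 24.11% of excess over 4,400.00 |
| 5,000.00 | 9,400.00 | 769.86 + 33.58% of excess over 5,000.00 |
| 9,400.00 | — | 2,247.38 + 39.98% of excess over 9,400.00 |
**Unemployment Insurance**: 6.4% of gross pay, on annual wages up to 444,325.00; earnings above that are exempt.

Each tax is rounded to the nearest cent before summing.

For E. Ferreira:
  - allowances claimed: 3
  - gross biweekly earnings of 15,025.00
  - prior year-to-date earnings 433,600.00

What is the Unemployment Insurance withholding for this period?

686.40

Unemployment Insurance: cap 444,325.00 − YTD 433,600.00 = 10,725.00 subject; 6.4% × 10,725.00 = 686.40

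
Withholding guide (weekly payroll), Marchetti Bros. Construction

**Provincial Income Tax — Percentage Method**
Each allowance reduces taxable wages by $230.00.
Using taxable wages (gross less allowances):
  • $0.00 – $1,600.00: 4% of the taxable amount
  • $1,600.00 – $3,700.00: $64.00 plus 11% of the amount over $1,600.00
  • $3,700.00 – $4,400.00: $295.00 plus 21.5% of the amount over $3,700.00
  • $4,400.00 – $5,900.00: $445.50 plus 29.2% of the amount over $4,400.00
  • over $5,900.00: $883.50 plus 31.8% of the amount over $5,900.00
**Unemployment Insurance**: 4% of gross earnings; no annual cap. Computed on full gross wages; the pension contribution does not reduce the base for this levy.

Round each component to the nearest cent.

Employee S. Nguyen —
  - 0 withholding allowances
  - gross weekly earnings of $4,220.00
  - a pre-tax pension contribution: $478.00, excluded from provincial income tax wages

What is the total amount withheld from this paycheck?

Provincial Income Tax: taxable = $4,220.00 − $478.00 = $3,742.00
  $295.00 + 21.5% × ($3,742.00 − $3,700.00) = $295.00 + 21.5% × $42.00 = $304.03
Unemployment Insurance: 4% × $4,220.00 = $168.80
Total: $304.03 + $168.80 = $472.83

$472.83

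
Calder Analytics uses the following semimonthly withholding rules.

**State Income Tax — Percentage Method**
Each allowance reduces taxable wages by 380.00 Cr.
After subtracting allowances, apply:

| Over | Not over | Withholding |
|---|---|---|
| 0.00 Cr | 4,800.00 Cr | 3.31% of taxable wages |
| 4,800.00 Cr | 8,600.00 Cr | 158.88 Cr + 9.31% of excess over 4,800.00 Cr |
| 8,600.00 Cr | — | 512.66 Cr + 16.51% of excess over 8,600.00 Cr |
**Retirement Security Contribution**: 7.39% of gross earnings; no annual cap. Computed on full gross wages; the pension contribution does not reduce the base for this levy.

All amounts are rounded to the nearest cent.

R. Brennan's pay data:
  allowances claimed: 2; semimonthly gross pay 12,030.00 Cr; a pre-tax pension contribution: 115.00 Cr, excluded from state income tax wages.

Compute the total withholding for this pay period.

State Income Tax: taxable = 12,030.00 Cr − 115.00 Cr − 2×380.00 Cr = 11,155.00 Cr
  512.66 Cr + 16.51% × (11,155.00 Cr − 8,600.00 Cr) = 512.66 Cr + 16.51% × 2,555.00 Cr = 934.49 Cr
Retirement Security Contribution: 7.39% × 12,030.00 Cr = 889.02 Cr
Total: 934.49 Cr + 889.02 Cr = 1,823.51 Cr

1,823.51 Cr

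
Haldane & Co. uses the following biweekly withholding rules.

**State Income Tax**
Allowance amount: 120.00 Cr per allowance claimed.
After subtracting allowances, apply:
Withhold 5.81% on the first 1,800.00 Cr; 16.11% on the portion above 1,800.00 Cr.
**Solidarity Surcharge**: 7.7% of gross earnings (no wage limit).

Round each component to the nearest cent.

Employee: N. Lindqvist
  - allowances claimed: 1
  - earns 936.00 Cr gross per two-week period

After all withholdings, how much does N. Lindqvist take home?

State Income Tax: taxable = 936.00 Cr − 1×120.00 Cr = 816.00 Cr
  5.81% × 816.00 Cr = 47.41 Cr
Solidarity Surcharge: 7.7% × 936.00 Cr = 72.07 Cr
Total withheld: 47.41 Cr + 72.07 Cr = 119.48 Cr
Net pay: 936.00 Cr − 119.48 Cr = 816.52 Cr

816.52 Cr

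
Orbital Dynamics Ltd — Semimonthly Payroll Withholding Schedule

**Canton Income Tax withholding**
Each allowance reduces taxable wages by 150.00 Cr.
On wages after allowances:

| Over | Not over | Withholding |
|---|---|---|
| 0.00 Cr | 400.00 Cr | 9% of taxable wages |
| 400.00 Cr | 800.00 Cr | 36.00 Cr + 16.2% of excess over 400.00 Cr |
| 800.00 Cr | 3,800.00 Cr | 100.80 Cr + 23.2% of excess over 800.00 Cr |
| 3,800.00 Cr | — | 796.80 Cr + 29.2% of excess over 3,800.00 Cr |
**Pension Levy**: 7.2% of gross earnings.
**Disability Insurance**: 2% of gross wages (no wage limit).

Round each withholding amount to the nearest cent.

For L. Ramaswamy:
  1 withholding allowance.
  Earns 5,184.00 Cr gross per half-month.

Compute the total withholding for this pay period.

Canton Income Tax: taxable = 5,184.00 Cr − 1×150.00 Cr = 5,034.00 Cr
  796.80 Cr + 29.2% × (5,034.00 Cr − 3,800.00 Cr) = 796.80 Cr + 29.2% × 1,234.00 Cr = 1,157.13 Cr
Pension Levy: 7.2% × 5,184.00 Cr = 373.25 Cr
Disability Insurance: 2% × 5,184.00 Cr = 103.68 Cr
Total: 1,157.13 Cr + 373.25 Cr + 103.68 Cr = 1,634.06 Cr

1,634.06 Cr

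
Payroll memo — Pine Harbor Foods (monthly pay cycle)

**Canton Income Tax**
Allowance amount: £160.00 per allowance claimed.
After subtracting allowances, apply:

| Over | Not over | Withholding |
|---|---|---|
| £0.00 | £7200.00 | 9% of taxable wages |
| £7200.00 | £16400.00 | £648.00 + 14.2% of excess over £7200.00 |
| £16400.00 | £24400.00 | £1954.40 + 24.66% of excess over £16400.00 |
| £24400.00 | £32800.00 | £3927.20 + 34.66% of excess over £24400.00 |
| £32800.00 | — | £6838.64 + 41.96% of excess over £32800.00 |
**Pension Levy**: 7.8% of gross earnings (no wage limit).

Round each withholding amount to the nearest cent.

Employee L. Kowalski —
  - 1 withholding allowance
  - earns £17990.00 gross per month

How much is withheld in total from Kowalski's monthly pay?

Canton Income Tax: taxable = £17990.00 − 1×£160.00 = £17830.00
  £1954.40 + 24.66% × (£17830.00 − £16400.00) = £1954.40 + 24.66% × £1430.00 = £2307.04
Pension Levy: 7.8% × £17990.00 = £1403.22
Total: £2307.04 + £1403.22 = £3710.26

£3710.26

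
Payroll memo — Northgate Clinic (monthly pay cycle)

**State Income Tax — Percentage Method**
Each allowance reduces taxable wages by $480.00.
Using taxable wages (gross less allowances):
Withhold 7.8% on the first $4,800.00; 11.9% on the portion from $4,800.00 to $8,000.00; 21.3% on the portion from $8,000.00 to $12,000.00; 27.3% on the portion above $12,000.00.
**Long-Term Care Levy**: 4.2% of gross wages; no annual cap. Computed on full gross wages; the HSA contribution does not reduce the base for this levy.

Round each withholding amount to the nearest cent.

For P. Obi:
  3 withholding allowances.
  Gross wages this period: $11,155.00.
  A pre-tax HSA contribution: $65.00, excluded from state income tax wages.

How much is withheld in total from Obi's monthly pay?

$1,575.16

State Income Tax: taxable = $11,155.00 − $65.00 − 3×$480.00 = $9,650.00
  $755.20 + 21.3% × ($9,650.00 − $8,000.00) = $755.20 + 21.3% × $1,650.00 = $1,106.65
Long-Term Care Levy: 4.2% × $11,155.00 = $468.51
Total: $1,106.65 + $468.51 = $1,575.16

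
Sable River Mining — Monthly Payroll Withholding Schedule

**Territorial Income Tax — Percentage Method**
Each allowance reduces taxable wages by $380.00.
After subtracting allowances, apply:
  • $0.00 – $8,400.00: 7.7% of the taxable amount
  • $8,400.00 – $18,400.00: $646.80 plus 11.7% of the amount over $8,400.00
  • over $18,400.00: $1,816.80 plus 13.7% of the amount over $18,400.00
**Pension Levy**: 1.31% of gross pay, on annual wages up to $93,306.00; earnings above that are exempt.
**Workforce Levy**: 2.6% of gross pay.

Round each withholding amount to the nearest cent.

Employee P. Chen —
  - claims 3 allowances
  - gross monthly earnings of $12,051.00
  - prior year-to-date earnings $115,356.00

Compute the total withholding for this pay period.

Territorial Income Tax: taxable = $12,051.00 − 3×$380.00 = $10,911.00
  $646.80 + 11.7% × ($10,911.00 − $8,400.00) = $646.80 + 11.7% × $2,511.00 = $940.59
Pension Levy: YTD $115,356.00 ≥ cap $93,306.00 → $0.00
Workforce Levy: 2.6% × $12,051.00 = $313.33
Total: $940.59 + $0.00 + $313.33 = $1,253.92

$1,253.92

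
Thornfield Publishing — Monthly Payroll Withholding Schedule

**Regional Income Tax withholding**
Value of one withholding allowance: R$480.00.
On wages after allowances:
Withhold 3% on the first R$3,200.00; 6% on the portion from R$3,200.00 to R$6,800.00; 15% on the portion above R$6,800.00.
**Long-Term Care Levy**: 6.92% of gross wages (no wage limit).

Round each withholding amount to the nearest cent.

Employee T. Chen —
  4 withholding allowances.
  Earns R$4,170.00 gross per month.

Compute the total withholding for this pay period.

R$356.06

Regional Income Tax: taxable = R$4,170.00 − 4×R$480.00 = R$2,250.00
  3% × R$2,250.00 = R$67.50
Long-Term Care Levy: 6.92% × R$4,170.00 = R$288.56
Total: R$67.50 + R$288.56 = R$356.06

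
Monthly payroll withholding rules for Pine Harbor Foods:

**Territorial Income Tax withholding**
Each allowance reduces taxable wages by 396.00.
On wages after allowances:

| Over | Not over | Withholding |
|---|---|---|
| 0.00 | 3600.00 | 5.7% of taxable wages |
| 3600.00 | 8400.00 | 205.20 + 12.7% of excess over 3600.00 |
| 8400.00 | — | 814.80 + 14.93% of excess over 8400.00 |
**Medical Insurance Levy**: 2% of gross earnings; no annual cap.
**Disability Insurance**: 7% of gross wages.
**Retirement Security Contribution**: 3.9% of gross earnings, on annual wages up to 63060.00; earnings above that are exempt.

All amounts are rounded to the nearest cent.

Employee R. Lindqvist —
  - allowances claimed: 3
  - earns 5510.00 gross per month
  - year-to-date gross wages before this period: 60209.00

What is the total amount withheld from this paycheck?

Territorial Income Tax: taxable = 5510.00 − 3×396.00 = 4322.00
  205.20 + 12.7% × (4322.00 − 3600.00) = 205.20 + 12.7% × 722.00 = 296.89
Medical Insurance Levy: 2% × 5510.00 = 110.20
Disability Insurance: 7% × 5510.00 = 385.70
Retirement Security Contribution: cap 63060.00 − YTD 60209.00 = 2851.00 subject; 3.9% × 2851.00 = 111.19
Total: 296.89 + 110.20 + 385.70 + 111.19 = 903.98

903.98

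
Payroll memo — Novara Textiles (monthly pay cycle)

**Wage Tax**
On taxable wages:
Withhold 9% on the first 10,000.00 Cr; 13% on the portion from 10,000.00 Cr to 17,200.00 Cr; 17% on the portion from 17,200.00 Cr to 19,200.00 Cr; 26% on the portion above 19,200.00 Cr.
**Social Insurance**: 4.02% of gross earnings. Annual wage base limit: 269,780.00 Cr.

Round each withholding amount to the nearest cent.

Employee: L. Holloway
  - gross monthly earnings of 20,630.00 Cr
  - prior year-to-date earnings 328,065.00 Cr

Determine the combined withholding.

2,547.80 Cr

Wage Tax: taxable = 20,630.00 Cr
  2,176.00 Cr + 26% × (20,630.00 Cr − 19,200.00 Cr) = 2,176.00 Cr + 26% × 1,430.00 Cr = 2,547.80 Cr
Social Insurance: YTD 328,065.00 Cr ≥ cap 269,780.00 Cr → 0.00 Cr
Total: 2,547.80 Cr + 0.00 Cr = 2,547.80 Cr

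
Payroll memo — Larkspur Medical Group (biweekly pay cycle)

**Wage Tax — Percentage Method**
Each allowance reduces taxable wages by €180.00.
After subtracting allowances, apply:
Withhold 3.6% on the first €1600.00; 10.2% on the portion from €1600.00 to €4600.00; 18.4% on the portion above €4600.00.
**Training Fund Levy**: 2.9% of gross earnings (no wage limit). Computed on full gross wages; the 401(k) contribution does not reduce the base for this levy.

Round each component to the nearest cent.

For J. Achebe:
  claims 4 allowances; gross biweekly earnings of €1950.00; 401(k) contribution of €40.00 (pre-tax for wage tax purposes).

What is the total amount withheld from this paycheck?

Wage Tax: taxable = €1950.00 − €40.00 − 4×€180.00 = €1190.00
  3.6% × €1190.00 = €42.84
Training Fund Levy: 2.9% × €1950.00 = €56.55
Total: €42.84 + €56.55 = €99.39

€99.39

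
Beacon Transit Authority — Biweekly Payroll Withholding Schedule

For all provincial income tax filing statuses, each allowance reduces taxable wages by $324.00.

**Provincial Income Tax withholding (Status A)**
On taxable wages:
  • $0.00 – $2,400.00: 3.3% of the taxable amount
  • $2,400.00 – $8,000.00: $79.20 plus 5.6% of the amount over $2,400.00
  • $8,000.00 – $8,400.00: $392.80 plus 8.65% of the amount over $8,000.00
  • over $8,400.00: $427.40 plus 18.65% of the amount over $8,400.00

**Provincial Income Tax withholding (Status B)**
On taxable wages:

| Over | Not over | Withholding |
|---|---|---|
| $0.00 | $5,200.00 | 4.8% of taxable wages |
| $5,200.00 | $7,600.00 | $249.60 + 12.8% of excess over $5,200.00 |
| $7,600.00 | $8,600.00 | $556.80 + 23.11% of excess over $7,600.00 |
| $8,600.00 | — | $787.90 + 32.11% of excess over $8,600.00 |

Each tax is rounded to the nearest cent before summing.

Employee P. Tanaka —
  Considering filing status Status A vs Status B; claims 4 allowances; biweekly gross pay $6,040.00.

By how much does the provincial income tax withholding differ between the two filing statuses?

$17.25

Provincial Income Tax (Status A): taxable = $6,040.00 − 4×$324.00 = $4,744.00
  $79.20 + 5.6% × ($4,744.00 − $2,400.00) = $79.20 + 5.6% × $2,344.00 = $210.46
Provincial Income Tax (Status B): taxable = $6,040.00 − 4×$324.00 = $4,744.00
  4.8% × $4,744.00 = $227.71
Difference: |$210.46 − $227.71| = $17.25 (higher under Status B)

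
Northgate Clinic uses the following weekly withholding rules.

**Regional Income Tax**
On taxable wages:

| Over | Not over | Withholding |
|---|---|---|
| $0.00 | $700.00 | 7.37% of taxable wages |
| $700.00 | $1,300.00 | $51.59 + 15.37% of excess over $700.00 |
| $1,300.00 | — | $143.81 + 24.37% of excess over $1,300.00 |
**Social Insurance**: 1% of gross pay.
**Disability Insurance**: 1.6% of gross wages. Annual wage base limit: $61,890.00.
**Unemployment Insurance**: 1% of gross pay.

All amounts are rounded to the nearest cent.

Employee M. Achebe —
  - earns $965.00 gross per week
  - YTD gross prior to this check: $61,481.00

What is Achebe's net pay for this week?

Regional Income Tax: taxable = $965.00
  $51.59 + 15.37% × ($965.00 − $700.00) = $51.59 + 15.37% × $265.00 = $92.32
Social Insurance: 1% × $965.00 = $9.65
Disability Insurance: cap $61,890.00 − YTD $61,481.00 = $409.00 subject; 1.6% × $409.00 = $6.54
Unemployment Insurance: 1% × $965.00 = $9.65
Total withheld: $92.32 + $9.65 + $6.54 + $9.65 = $118.16
Net pay: $965.00 − $118.16 = $846.84

$846.84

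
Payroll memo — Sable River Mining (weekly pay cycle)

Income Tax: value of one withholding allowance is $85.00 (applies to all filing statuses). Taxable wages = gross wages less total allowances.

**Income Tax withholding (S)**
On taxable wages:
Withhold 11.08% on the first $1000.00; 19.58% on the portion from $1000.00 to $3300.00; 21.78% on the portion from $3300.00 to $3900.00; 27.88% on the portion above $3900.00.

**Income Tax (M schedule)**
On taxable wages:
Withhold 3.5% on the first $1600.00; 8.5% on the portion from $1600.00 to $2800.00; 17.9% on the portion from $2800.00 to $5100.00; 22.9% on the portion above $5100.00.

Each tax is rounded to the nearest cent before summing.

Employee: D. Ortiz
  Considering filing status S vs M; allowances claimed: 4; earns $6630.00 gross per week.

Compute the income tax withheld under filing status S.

Income Tax (S): taxable = $6630.00 − 4×$85.00 = $6290.00
  $691.82 + 27.88% × ($6290.00 − $3900.00) = $691.82 + 27.88% × $2390.00 = $1358.15

$1358.15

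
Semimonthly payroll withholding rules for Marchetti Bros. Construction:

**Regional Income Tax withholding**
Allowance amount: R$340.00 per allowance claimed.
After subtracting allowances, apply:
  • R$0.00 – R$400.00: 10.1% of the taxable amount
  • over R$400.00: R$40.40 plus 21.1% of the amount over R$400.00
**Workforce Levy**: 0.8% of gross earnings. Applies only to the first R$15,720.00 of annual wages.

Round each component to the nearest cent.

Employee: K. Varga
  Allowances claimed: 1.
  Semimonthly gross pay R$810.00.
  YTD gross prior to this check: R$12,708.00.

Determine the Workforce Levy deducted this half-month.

Workforce Levy: 0.8% × R$810.00 = R$6.48

R$6.48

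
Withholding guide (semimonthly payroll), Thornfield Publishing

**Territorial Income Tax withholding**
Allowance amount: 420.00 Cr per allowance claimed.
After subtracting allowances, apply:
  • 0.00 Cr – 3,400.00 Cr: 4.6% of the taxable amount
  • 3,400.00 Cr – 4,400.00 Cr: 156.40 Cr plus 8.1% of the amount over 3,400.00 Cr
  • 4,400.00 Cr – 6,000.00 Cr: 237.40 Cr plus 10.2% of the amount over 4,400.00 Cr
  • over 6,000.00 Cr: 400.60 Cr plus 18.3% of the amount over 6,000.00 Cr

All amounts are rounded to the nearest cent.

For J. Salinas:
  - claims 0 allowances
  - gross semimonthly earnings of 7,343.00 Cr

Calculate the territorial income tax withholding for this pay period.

646.37 Cr

Territorial Income Tax: taxable = 7,343.00 Cr
  400.60 Cr + 18.3% × (7,343.00 Cr − 6,000.00 Cr) = 400.60 Cr + 18.3% × 1,343.00 Cr = 646.37 Cr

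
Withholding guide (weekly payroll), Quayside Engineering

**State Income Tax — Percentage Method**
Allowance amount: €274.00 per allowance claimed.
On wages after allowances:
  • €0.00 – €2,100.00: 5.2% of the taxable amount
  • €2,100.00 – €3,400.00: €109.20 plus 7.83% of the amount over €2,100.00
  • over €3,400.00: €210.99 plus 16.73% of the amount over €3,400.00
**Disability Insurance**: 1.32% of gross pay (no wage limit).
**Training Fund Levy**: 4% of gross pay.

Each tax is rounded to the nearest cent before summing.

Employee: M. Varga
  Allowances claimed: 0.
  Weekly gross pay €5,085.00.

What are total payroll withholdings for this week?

State Income Tax: taxable = €5,085.00
  €210.99 + 16.73% × (€5,085.00 − €3,400.00) = €210.99 + 16.73% × €1,685.00 = €492.89
Disability Insurance: 1.32% × €5,085.00 = €67.12
Training Fund Levy: 4% × €5,085.00 = €203.40
Total: €492.89 + €67.12 + €203.40 = €763.41

€763.41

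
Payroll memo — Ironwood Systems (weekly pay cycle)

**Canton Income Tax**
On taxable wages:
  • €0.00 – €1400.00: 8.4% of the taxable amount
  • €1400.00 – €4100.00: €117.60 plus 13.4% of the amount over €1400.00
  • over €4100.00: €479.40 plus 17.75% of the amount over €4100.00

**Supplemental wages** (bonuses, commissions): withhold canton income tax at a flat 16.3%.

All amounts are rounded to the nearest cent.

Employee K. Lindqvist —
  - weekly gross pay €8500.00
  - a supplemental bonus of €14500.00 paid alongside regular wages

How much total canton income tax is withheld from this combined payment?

Canton Income Tax: taxable = €8500.00
  €479.40 + 17.75% × (€8500.00 − €4100.00) = €479.40 + 17.75% × €4400.00 = €1260.40
Supplemental (16.3% flat on bonus): 16.3% × €14500.00 = €2363.50
Total canton income tax: €1260.40 + €2363.50 = €3623.90

€3623.90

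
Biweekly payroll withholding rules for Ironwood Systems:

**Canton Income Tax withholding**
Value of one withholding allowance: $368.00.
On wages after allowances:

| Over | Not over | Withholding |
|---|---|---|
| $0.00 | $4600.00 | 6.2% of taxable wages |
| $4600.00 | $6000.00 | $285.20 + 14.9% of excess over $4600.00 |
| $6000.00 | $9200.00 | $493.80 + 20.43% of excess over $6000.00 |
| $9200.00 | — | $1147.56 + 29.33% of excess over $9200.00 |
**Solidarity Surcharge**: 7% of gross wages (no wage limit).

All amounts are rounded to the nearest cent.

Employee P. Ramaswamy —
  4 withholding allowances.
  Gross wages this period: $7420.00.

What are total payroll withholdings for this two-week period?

$1005.45

Canton Income Tax: taxable = $7420.00 − 4×$368.00 = $5948.00
  $285.20 + 14.9% × ($5948.00 − $4600.00) = $285.20 + 14.9% × $1348.00 = $486.05
Solidarity Surcharge: 7% × $7420.00 = $519.40
Total: $486.05 + $519.40 = $1005.45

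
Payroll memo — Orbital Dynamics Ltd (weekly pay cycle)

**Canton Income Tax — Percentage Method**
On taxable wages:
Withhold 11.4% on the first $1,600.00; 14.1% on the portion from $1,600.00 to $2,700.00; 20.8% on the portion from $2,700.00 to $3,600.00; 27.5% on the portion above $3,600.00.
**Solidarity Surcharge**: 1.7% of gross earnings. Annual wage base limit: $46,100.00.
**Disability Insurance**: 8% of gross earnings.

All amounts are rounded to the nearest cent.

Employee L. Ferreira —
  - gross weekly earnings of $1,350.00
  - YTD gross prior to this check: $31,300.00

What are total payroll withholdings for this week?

Canton Income Tax: taxable = $1,350.00
  11.4% × $1,350.00 = $153.90
Solidarity Surcharge: 1.7% × $1,350.00 = $22.95
Disability Insurance: 8% × $1,350.00 = $108.00
Total: $153.90 + $22.95 + $108.00 = $284.85

$284.85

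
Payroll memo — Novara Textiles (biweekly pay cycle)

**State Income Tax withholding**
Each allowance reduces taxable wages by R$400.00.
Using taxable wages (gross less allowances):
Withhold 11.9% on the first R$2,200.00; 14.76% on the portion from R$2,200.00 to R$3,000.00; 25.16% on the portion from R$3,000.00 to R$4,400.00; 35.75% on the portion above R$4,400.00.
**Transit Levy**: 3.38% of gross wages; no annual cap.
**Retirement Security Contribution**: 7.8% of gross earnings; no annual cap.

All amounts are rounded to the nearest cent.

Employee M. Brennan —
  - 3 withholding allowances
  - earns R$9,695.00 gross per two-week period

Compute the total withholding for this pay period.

R$3,279.98

State Income Tax: taxable = R$9,695.00 − 3×R$400.00 = R$8,495.00
  R$732.12 + 35.75% × (R$8,495.00 − R$4,400.00) = R$732.12 + 35.75% × R$4,095.00 = R$2,196.08
Transit Levy: 3.38% × R$9,695.00 = R$327.69
Retirement Security Contribution: 7.8% × R$9,695.00 = R$756.21
Total: R$2,196.08 + R$327.69 + R$756.21 = R$3,279.98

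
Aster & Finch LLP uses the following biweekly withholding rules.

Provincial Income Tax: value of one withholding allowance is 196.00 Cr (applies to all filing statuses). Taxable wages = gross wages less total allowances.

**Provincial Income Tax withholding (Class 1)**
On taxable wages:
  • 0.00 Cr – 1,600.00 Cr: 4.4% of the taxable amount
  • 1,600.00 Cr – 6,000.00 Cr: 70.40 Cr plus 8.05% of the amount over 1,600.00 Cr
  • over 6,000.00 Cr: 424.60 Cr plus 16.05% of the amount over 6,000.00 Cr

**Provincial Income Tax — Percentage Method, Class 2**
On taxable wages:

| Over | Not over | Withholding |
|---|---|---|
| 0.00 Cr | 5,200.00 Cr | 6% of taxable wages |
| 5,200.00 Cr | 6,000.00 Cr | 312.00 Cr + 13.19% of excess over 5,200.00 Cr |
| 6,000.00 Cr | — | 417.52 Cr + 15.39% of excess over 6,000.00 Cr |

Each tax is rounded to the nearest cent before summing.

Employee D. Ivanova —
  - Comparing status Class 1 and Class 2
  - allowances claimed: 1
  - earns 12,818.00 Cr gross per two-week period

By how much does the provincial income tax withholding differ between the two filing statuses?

Provincial Income Tax (Class 1): taxable = 12,818.00 Cr − 1×196.00 Cr = 12,622.00 Cr
  424.60 Cr + 16.05% × (12,622.00 Cr − 6,000.00 Cr) = 424.60 Cr + 16.05% × 6,622.00 Cr = 1,487.43 Cr
Provincial Income Tax (Class 2): taxable = 12,818.00 Cr − 1×196.00 Cr = 12,622.00 Cr
  417.52 Cr + 15.39% × (12,622.00 Cr − 6,000.00 Cr) = 417.52 Cr + 15.39% × 6,622.00 Cr = 1,436.65 Cr
Difference: |1,487.43 Cr − 1,436.65 Cr| = 50.78 Cr (higher under Class 1)

50.78 Cr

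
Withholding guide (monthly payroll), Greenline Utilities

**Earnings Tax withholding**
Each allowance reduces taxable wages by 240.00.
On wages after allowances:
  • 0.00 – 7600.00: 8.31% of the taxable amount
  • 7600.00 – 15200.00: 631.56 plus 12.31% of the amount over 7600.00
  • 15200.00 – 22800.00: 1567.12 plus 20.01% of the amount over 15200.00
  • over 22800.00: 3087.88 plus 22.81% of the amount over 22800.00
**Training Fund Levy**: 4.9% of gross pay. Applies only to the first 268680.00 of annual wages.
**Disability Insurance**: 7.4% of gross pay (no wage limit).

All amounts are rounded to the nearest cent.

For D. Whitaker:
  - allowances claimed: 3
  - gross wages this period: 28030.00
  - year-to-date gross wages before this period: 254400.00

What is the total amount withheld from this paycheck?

6890.55

Earnings Tax: taxable = 28030.00 − 3×240.00 = 27310.00
  3087.88 + 22.81% × (27310.00 − 22800.00) = 3087.88 + 22.81% × 4510.00 = 4116.61
Training Fund Levy: cap 268680.00 − YTD 254400.00 = 14280.00 subject; 4.9% × 14280.00 = 699.72
Disability Insurance: 7.4% × 28030.00 = 2074.22
Total: 4116.61 + 699.72 + 2074.22 = 6890.55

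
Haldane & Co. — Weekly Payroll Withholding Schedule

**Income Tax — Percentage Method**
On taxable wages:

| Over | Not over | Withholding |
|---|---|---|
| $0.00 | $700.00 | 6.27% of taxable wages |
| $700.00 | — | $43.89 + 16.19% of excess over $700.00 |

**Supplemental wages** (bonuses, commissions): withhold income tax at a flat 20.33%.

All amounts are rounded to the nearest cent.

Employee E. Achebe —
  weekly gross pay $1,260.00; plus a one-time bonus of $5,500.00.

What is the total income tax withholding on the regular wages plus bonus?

$1,252.70

Income Tax: taxable = $1,260.00
  $43.89 + 16.19% × ($1,260.00 − $700.00) = $43.89 + 16.19% × $560.00 = $134.55
Supplemental (20.33% flat on bonus): 20.33% × $5,500.00 = $1,118.15
Total income tax: $134.55 + $1,118.15 = $1,252.70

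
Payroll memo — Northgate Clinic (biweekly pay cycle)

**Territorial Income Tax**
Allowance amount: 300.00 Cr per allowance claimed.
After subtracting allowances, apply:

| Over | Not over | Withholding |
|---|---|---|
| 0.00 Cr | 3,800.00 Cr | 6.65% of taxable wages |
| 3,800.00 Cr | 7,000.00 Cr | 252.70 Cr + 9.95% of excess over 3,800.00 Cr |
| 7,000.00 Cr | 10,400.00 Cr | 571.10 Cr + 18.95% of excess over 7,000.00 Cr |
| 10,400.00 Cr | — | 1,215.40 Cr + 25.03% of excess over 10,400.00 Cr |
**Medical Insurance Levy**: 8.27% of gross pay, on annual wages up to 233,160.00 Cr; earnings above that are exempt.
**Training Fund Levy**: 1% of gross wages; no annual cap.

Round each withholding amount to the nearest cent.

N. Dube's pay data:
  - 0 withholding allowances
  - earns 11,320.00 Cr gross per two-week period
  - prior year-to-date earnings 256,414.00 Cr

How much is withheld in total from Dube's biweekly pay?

Territorial Income Tax: taxable = 11,320.00 Cr
  1,215.40 Cr + 25.03% × (11,320.00 Cr − 10,400.00 Cr) = 1,215.40 Cr + 25.03% × 920.00 Cr = 1,445.68 Cr
Medical Insurance Levy: YTD 256,414.00 Cr ≥ cap 233,160.00 Cr → 0.00 Cr
Training Fund Levy: 1% × 11,320.00 Cr = 113.20 Cr
Total: 1,445.68 Cr + 0.00 Cr + 113.20 Cr = 1,558.88 Cr

1,558.88 Cr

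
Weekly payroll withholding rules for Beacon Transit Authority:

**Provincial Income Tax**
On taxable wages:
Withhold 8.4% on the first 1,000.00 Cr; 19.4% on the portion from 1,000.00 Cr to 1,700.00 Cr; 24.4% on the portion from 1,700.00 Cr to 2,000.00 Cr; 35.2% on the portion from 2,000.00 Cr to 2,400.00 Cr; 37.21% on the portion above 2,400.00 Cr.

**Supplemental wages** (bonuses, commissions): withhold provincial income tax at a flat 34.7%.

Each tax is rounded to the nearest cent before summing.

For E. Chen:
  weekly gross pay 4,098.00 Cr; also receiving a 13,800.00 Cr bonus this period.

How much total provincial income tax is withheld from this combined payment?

5,854.23 Cr

Provincial Income Tax: taxable = 4,098.00 Cr
  433.80 Cr + 37.21% × (4,098.00 Cr − 2,400.00 Cr) = 433.80 Cr + 37.21% × 1,698.00 Cr = 1,065.63 Cr
Supplemental (34.7% flat on bonus): 34.7% × 13,800.00 Cr = 4,788.60 Cr
Total provincial income tax: 1,065.63 Cr + 4,788.60 Cr = 5,854.23 Cr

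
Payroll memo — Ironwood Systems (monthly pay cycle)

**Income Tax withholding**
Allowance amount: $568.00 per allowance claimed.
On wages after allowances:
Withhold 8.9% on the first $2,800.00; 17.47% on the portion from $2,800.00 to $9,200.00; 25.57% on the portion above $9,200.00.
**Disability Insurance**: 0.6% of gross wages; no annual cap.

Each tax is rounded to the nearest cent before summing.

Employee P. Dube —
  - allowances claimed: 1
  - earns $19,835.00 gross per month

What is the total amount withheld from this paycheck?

Income Tax: taxable = $19,835.00 − 1×$568.00 = $19,267.00
  $1,367.28 + 25.57% × ($19,267.00 − $9,200.00) = $1,367.28 + 25.57% × $10,067.00 = $3,941.41
Disability Insurance: 0.6% × $19,835.00 = $119.01
Total: $3,941.41 + $119.01 = $4,060.42

$4,060.42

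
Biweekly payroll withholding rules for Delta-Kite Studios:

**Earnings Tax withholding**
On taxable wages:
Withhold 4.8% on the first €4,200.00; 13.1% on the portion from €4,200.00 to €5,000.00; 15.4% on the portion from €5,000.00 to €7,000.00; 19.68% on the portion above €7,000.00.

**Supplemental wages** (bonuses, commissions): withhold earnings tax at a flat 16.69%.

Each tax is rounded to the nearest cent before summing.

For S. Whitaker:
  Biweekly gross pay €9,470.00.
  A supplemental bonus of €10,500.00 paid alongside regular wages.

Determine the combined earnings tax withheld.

Earnings Tax: taxable = €9,470.00
  €614.40 + 19.68% × (€9,470.00 − €7,000.00) = €614.40 + 19.68% × €2,470.00 = €1,100.50
Supplemental (16.69% flat on bonus): 16.69% × €10,500.00 = €1,752.45
Total earnings tax: €1,100.50 + €1,752.45 = €2,852.95

€2,852.95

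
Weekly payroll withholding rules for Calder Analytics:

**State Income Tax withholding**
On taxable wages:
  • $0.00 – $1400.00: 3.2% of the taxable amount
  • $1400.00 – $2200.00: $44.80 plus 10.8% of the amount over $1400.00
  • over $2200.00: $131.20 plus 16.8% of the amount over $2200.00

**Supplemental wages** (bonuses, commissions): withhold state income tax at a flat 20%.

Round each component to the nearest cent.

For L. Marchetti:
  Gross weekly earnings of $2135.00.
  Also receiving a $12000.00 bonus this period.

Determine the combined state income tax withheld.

$2524.18

State Income Tax: taxable = $2135.00
  $44.80 + 10.8% × ($2135.00 − $1400.00) = $44.80 + 10.8% × $735.00 = $124.18
Supplemental (20% flat on bonus): 20% × $12000.00 = $2400.00
Total state income tax: $124.18 + $2400.00 = $2524.18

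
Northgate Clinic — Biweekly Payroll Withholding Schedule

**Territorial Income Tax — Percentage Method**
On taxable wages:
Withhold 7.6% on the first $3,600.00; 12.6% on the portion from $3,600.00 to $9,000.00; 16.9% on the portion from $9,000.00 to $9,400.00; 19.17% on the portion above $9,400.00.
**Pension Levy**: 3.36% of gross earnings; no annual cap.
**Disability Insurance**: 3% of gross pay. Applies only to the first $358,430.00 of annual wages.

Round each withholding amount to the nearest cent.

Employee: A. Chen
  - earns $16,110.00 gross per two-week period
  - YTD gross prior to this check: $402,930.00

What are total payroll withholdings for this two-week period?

$2,849.21

Territorial Income Tax: taxable = $16,110.00
  $1,021.60 + 19.17% × ($16,110.00 − $9,400.00) = $1,021.60 + 19.17% × $6,710.00 = $2,307.91
Pension Levy: 3.36% × $16,110.00 = $541.30
Disability Insurance: YTD $402,930.00 ≥ cap $358,430.00 → $0.00
Total: $2,307.91 + $541.30 + $0.00 = $2,849.21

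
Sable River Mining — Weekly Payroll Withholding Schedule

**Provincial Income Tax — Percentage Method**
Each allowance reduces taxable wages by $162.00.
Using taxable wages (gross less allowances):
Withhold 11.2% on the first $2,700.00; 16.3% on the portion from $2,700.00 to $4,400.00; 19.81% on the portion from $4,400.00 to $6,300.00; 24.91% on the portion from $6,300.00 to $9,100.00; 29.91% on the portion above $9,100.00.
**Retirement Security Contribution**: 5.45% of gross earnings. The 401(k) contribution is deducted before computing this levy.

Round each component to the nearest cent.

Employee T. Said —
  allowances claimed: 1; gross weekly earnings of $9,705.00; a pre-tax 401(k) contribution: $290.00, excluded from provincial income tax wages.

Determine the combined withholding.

Provincial Income Tax: taxable = $9,705.00 − $290.00 − 1×$162.00 = $9,253.00
  $1,653.37 + 29.91% × ($9,253.00 − $9,100.00) = $1,653.37 + 29.91% × $153.00 = $1,699.13
Retirement Security Contribution: 5.45% × $9,415.00 = $513.12
Total: $1,699.13 + $513.12 = $2,212.25

$2,212.25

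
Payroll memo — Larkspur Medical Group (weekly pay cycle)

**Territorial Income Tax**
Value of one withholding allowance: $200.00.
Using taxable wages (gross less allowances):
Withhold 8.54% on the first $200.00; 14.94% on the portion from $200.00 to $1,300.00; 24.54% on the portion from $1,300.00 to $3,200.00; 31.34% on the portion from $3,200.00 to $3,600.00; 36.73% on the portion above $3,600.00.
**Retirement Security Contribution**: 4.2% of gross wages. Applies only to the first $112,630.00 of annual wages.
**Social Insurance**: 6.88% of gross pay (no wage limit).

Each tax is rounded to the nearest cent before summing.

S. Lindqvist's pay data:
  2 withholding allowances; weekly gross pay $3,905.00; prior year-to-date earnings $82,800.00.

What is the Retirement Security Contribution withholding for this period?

Retirement Security Contribution: 4.2% × $3,905.00 = $164.01

$164.01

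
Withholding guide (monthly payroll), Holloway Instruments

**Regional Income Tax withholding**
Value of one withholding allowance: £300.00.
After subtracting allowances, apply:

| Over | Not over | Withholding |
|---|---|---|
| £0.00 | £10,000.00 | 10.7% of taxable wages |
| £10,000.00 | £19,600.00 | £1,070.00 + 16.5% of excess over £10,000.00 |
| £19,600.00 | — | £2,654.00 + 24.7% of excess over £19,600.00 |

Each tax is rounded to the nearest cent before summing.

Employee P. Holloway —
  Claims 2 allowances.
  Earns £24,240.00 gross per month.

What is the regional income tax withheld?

£3,651.88

Regional Income Tax: taxable = £24,240.00 − 2×£300.00 = £23,640.00
  £2,654.00 + 24.7% × (£23,640.00 − £19,600.00) = £2,654.00 + 24.7% × £4,040.00 = £3,651.88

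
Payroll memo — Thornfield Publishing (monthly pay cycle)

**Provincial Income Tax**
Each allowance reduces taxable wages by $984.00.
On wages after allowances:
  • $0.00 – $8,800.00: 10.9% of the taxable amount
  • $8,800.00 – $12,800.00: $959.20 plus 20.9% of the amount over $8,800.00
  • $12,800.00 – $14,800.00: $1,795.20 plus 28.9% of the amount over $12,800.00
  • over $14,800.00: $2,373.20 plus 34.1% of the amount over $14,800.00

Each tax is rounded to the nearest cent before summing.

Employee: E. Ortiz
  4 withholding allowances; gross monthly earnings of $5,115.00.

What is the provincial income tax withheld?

Provincial Income Tax: taxable = $5,115.00 − 4×$984.00 = $1,179.00
  10.9% × $1,179.00 = $128.51

$128.51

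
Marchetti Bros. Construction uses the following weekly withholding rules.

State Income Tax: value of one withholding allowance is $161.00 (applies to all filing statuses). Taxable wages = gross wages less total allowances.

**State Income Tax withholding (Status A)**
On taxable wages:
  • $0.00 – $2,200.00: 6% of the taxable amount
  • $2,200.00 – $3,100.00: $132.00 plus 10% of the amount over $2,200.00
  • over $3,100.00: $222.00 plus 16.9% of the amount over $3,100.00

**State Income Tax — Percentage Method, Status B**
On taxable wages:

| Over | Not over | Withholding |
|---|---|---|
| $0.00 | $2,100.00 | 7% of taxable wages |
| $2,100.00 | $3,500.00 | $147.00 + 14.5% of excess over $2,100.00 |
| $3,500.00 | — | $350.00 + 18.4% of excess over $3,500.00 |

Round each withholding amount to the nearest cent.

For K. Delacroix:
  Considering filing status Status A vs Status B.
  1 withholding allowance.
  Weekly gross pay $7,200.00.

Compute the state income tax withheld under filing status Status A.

$887.69

State Income Tax (Status A): taxable = $7,200.00 − 1×$161.00 = $7,039.00
  $222.00 + 16.9% × ($7,039.00 − $3,100.00) = $222.00 + 16.9% × $3,939.00 = $887.69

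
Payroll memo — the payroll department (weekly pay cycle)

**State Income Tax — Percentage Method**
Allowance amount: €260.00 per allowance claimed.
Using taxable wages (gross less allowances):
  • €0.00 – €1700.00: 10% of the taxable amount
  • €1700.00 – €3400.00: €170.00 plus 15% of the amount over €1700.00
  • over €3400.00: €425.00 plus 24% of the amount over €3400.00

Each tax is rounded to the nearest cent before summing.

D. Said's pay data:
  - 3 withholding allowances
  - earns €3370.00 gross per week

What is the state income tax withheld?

State Income Tax: taxable = €3370.00 − 3×€260.00 = €2590.00
  €170.00 + 15% × (€2590.00 − €1700.00) = €170.00 + 15% × €890.00 = €303.50

€303.50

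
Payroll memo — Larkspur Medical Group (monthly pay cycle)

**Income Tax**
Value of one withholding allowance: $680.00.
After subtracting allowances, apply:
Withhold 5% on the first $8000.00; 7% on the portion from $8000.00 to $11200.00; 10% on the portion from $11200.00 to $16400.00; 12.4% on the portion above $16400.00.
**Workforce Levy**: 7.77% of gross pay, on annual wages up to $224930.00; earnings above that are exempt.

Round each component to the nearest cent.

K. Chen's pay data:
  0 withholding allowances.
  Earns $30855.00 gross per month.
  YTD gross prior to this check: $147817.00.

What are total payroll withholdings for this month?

Income Tax: taxable = $30855.00
  $1144.00 + 12.4% × ($30855.00 − $16400.00) = $1144.00 + 12.4% × $14455.00 = $2936.42
Workforce Levy: 7.77% × $30855.00 = $2397.43
Total: $2936.42 + $2397.43 = $5333.85

$5333.85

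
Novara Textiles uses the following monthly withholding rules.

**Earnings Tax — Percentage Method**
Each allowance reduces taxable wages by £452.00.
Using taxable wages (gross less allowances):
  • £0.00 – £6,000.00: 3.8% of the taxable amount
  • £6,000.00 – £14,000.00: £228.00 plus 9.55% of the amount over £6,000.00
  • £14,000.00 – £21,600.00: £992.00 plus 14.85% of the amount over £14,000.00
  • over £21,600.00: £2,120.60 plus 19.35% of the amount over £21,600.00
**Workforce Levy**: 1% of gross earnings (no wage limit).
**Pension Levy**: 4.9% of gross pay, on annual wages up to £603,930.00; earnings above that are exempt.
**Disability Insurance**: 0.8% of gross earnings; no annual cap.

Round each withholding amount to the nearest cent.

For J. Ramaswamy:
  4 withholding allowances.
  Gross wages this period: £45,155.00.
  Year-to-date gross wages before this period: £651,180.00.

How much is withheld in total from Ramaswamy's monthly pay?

Earnings Tax: taxable = £45,155.00 − 4×£452.00 = £43,347.00
  £2,120.60 + 19.35% × (£43,347.00 − £21,600.00) = £2,120.60 + 19.35% × £21,747.00 = £6,328.64
Workforce Levy: 1% × £45,155.00 = £451.55
Pension Levy: YTD £651,180.00 ≥ cap £603,930.00 → £0.00
Disability Insurance: 0.8% × £45,155.00 = £361.24
Total: £6,328.64 + £451.55 + £0.00 + £361.24 = £7,141.43

£7,141.43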